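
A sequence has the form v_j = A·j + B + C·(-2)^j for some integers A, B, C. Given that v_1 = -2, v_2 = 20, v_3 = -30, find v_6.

252

Plug in j = 1, 2, 3: A + B - 2C = -2; 2A + B + 4C = 20; 3A + B - 8C = -30.
Subtracting the first from the second: A + 6C = 22.
Subtracting the second from the third: A - 12C = -50.
Solving: C = 4, A = -2, then B = 8.
Hence v_6 = -2·6 + 8 + 4·64 = 252.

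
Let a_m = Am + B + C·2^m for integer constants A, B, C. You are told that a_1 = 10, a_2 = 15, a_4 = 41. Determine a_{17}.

Write the equations: A + B + 2C = 10; 2A + B + 4C = 15; 4A + B + 16C = 41.
Subtracting the first from the second: A + 2C = 5.
Subtracting the second from the third: 2A + 12C = 26.
Solving: C = 2, A = 1, then B = 5.
So a_m = 1·m + 5 + 2·2^m; at m=17 this is 262166.

262166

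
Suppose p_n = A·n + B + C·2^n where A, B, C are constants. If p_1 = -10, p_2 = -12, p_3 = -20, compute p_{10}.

-3040

Plug in n = 1, 2, 3: A + B + 2C = -10; 2A + B + 4C = -12; 3A + B + 8C = -20.
Subtracting the first from the second: A + 2C = -2.
Subtracting the second from the third: A + 4C = -8.
Solving: C = -3, A = 4, then B = -8.
So p_n = 4·n + (-8) + (-3)·2^n; at n=10 this is -3040.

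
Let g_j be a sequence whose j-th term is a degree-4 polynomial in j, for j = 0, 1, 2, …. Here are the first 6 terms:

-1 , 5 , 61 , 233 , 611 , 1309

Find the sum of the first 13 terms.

1st diffs: 6, 56, 172, 378, 698.
2nd diffs: 50, 116, 206, 320.
3rd diffs: 66, 90, 114.
4th diffs: 24, 24 (constant).
Newton forward-difference form: g_j = -1 + 6·C(j,1) + 50·C(j,2) + 66·C(j,3) + 24·C(j,4).
Continuing: …, 2465, 4241, 6823, 10421, …, g_{12} = 29771.
Summing j = 0..12 (13 terms) gives 92833.

92833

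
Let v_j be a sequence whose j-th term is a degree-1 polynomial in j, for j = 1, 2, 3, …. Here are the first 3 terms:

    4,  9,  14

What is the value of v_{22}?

109

1st diffs: 5, 5 (constant).
So v_j = 5j - 1.
Evaluating at j = 22 gives v_{22} = 109.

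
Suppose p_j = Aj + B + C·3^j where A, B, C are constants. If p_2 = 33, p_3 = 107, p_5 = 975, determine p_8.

26253

The three given values yield: 2A + B + 9C = 33; 3A + B + 27C = 107; 5A + B + 243C = 975.
Subtracting the first from the second: A + 18C = 74.
Subtracting the second from the third: 2A + 216C = 868.
Solving: C = 4, A = 2, then B = -7.
Hence p_8 = 2·8 + (-7) + 4·6561 = 26253.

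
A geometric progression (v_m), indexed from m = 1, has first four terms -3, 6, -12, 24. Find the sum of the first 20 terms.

1048575

Common ratio r = -2.
v_m = (-3)·(-2)^(m-1).
S = (-3)·((-2)^20 - 1)/(-2 - 1) = (-3)·(1048576 - 1)/(-3) = 1048575.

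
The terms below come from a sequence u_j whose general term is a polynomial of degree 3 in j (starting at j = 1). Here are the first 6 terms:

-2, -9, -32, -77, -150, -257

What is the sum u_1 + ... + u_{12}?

-6976

1st diffs: -7, -23, -45, -73, -107.
2nd diffs: -16, -22, -28, -34.
3rd diffs: -6, -6, -6 (constant).
Newton forward-difference form: u_j = -2 + (-7)·C(j-1,1) + (-16)·C(j-1,2) + (-6)·C(j-1,3).
Continuing: …, -404, -597, -842, -1145, …, u_{12} = -1949.
Summing j = 1..12 (12 terms) gives -6976.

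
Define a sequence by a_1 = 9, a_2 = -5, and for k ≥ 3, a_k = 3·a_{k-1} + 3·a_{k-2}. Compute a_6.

360

Step forward from the initial values:
a_3 = 12  a_4 = 21  a_5 = 99  a_6 = 360.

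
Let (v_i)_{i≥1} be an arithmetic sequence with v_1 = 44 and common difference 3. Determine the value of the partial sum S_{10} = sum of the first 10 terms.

575

v_i = 44 + (i - 1)·3.
v_{10} = 71; S = 10·(44 + 71)/2 = 575.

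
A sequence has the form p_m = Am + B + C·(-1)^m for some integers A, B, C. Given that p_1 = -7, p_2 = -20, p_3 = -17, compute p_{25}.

-127

Write the equations: A + B - C = -7; 2A + B + C = -20; 3A + B - C = -17.
Subtracting the first from the second: A + 2C = -13.
Subtracting the second from the third: A - 2C = 3.
Solving: C = -4, A = -5, then B = -6.
Hence p_{25} = -5·25 + (-6) + (-4)·(-1) = -127.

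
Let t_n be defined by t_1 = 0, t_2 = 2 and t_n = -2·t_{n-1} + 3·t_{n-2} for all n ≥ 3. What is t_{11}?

-29524

Step forward from the initial values:
t_3 = -4  t_4 = 14  t_5 = -40  t_6 = 122  t_7 = -364  t_8 = 1094  t_9 = -3280  t_{10} = 9842  t_{11} = -29524.
(Characteristic roots are 1 and -3.)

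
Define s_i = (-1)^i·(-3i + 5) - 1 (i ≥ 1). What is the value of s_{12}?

(-1)^12 = 1; -3i + 5 at i=12 is -31; so s_{12} = -32.

-32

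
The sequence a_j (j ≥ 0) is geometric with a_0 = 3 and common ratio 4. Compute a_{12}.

a_j = 3·4^(j-0).
a_{12} = 3·4^12 = 50331648.

50331648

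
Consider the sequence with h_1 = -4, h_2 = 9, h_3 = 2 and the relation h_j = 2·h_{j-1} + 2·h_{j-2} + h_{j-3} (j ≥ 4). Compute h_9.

Applying the relation repeatedly:
h_4 = 18;  h_5 = 49;  h_6 = 136;  h_7 = 388;  h_8 = 1097;  h_9 = 3106.

3106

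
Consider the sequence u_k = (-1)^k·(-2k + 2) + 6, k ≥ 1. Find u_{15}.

(-1)^15 = -1; -2k + 2 at k=15 is -28; so u_{15} = 34.

34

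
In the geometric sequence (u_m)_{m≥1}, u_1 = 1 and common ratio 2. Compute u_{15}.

16384

u_m = 1·2^(m-1).
u_{15} = 1·2^14 = 16384.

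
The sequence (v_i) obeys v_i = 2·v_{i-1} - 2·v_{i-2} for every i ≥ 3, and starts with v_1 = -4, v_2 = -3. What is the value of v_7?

-8

Step forward from the initial values:
v_3 = 2;  v_4 = 10;  v_5 = 16;  v_6 = 12;  v_7 = -8.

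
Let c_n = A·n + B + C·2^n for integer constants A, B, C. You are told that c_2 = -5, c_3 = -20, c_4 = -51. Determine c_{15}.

-131048

At n = 2, 3, 4: 2A + B + 4C = -5; 3A + B + 8C = -20; 4A + B + 16C = -51.
Subtracting the first from the second: A + 4C = -15.
Subtracting the second from the third: A + 8C = -31.
Solving: C = -4, A = 1, then B = 9.
Therefore c_{15} = 15 + 9 + (-4)·32768 = -131048.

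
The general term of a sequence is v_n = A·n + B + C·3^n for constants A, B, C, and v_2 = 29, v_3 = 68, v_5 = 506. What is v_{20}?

6973568867

At n = 2, 3, 5: 2A + B + 9C = 29; 3A + B + 27C = 68; 5A + B + 243C = 506.
Subtracting the first from the second: A + 18C = 39.
Subtracting the second from the third: 2A + 216C = 438.
Solving: C = 2, A = 3, then B = 5.
So v_n = 3·n + 5 + 2·3^n; at n=20 this is 6973568867.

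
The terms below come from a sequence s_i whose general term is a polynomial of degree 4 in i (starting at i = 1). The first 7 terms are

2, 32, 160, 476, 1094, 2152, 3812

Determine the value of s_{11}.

1st diffs: 30, 128, 316, 618, 1058, 1660.
2nd diffs: 98, 188, 302, 440, 602.
3rd diffs: 90, 114, 138, 162.
4th diffs: 24, 24, 24 (constant).
So s_i = i^4 + 5i^3 - 6i^2 - 2i + 4.
Evaluating at i = 11 gives s_{11} = 20552.

20552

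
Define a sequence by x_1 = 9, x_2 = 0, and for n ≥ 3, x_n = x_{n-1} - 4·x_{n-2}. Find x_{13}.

-35604

Iterate the recurrence:
x_3 = -36, x_4 = -36, x_5 = 108, …, x_{10} = 4284, x_{11} = 6156, x_{12} = -10980, x_{13} = -35604.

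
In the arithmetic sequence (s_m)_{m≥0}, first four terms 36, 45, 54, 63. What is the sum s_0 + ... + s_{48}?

Common difference d = 9.
s_m = 36 + (m - 0)·9.
s_{48} = 468; S = 49·(36 + 468)/2 = 12348.

12348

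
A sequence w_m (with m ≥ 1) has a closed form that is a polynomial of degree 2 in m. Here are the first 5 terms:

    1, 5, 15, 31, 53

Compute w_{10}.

1st diffs: 4, 10, 16, 22.
2nd diffs: 6, 6, 6 (constant).
Newton forward-difference form: w_m = 1 + 4·C(m-1,1) + 6·C(m-1,2).
At m = 10: m-1 = 9, so w_{10} = 1 + 36 + 216 = 253.

253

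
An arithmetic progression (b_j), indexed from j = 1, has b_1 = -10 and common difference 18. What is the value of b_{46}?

b_j = -10 + (j - 1)·18.
b_{46} = -10 + 45·18 = 800.

800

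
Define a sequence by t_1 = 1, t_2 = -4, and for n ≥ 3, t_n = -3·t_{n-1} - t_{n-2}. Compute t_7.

521

Step forward from the initial values:
t_3 = 11  t_4 = -29  t_5 = 76  t_6 = -199  t_7 = 521.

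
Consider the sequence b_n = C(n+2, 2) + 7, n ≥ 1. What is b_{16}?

C(18, 2) = 153, so b_{16} = 160.

160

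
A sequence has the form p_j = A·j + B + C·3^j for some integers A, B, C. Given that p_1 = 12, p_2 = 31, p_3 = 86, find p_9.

Write the equations: A + B + 3C = 12; 2A + B + 9C = 31; 3A + B + 27C = 86.
Subtracting the first from the second: A + 6C = 19.
Subtracting the second from the third: A + 18C = 55.
Solving: C = 3, A = 1, then B = 2.
Hence p_9 = 1·9 + 2 + 3·19683 = 59060.

59060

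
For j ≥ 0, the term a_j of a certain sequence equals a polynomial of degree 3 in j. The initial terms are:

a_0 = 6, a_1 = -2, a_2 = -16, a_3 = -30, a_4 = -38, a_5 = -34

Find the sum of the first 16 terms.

6696

1st diffs: -8, -14, -14, -8, 4.
2nd diffs: -6, 0, 6, 12.
3rd diffs: 6, 6, 6 (constant).
Newton forward-difference form: a_j = 6 + (-8)·C(j,1) + (-6)·C(j,2) + 6·C(j,3).
Continuing: …, -12, 34, 110, 222, …, a_{15} = 1986.
Summing j = 0..15 (16 terms) gives 6696.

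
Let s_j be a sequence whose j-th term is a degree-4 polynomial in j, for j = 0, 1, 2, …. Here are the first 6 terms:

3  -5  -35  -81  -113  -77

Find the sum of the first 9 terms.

1st diffs: -8, -30, -46, -32, 36.
2nd diffs: -22, -16, 14, 68.
3rd diffs: 6, 30, 54.
4th diffs: 24, 24 (constant).
So s_j = j^4 - 5j^3 - 3j^2 - j + 3.
Continuing: 105, 535, 1339.
Summing j = 0..8 (9 terms) gives 1671.

1671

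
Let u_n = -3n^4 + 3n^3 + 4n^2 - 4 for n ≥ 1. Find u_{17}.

u_{17} = -3·17^4 + 3·17^3 + 4·17^2 - 4 = -234672.

-234672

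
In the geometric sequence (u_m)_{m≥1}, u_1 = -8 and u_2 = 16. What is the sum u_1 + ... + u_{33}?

Common ratio r = -2.
u_m = (-8)·(-2)^(m-1).
S = (-8)·((-2)^33 - 1)/(-2 - 1) = (-8)·(-8589934592 - 1)/(-3) = -22906492248.

-22906492248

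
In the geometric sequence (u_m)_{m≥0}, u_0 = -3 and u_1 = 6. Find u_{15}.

Common ratio r = -2.
u_m = (-3)·(-2)^(m-0).
u_{15} = (-3)·(-2)^15 = 98304.

98304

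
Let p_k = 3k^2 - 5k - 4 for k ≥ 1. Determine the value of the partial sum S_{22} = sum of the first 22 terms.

10032

Over k = 1..22: Σk = 253, Σk² = 3795.
Total = (3)·3795 + (-5)·253 + (-4)·22 = 10032.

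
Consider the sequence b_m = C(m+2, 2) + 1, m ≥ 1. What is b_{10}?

67

C(12, 2) = 66, so b_{10} = 67.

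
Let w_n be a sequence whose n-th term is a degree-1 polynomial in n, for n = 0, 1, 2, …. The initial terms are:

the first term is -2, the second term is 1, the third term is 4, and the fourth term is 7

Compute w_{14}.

1st diffs: 3, 3, 3 (constant).
So w_n = 3n - 2.
Evaluating at n = 14 gives w_{14} = 40.

40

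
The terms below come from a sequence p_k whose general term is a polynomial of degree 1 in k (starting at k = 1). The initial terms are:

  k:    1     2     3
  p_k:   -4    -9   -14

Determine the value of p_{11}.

1st diffs: -5, -5 (constant).
So p_k = -5k + 1.
Evaluating at k = 11 gives p_{11} = -54.

-54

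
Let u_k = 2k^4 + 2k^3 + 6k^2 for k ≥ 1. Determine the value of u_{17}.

178602

u_{17} = 2·17^4 + 2·17^3 + 6·17^2 = 178602.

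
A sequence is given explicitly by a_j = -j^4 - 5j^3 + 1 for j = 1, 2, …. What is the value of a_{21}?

a_{21} = -1·21^4 - 5·21^3 + 1 = -240785.

-240785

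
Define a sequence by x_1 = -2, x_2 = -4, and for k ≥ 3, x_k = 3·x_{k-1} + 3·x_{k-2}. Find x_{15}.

Compute successive terms:
x_3 = -18, x_4 = -66, x_5 = -252, …, x_{12} = -2833866, x_{13} = -10744002, x_{14} = -40733604, x_{15} = -154432818.

-154432818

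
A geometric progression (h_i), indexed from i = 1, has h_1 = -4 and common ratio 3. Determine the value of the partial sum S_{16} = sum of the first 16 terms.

-86093440

h_i = (-4)·3^(i-1).
S = (-4)·(3^16 - 1)/(3 - 1) = (-4)·(43046721 - 1)/(2) = -86093440.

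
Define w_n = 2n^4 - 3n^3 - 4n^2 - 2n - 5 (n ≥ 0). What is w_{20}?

294355

w_{20} = 2·20^4 - 3·20^3 - 4·20^2 - 2·20 - 5 = 294355.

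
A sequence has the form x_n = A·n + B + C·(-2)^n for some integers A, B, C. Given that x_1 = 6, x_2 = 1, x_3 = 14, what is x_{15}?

32786

At n = 1, 2, 3: A + B - 2C = 6; 2A + B + 4C = 1; 3A + B - 8C = 14.
Subtracting the first from the second: A + 6C = -5.
Subtracting the second from the third: A - 12C = 13.
Solving: C = -1, A = 1, then B = 3.
Hence x_{15} = 1·15 + 3 + (-1)·(-32768) = 32786.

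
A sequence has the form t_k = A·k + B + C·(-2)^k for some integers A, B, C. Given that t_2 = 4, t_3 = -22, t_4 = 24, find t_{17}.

-262178

The three given values yield: 2A + B + 4C = 4; 3A + B - 8C = -22; 4A + B + 16C = 24.
Subtracting the first from the second: A - 12C = -26.
Subtracting the second from the third: A + 24C = 46.
Solving: C = 2, A = -2, then B = 0.
Hence t_{17} = -2·17 + 0 + 2·(-131072) = -262178.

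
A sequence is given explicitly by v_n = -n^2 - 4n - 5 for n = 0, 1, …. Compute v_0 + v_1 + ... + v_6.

-210

Over n = 0..6: Σn = 21, Σn² = 91.
Total = (-1)·91 + (-4)·21 + (-5)·7 = -210.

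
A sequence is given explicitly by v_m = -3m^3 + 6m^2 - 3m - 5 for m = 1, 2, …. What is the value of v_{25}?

v_{25} = -3·25^3 + 6·25^2 - 3·25 - 5 = -43205.

-43205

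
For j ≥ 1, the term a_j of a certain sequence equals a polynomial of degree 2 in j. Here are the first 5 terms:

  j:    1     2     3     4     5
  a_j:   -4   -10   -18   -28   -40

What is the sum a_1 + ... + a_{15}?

-1600

1st diffs: -6, -8, -10, -12.
2nd diffs: -2, -2, -2 (constant).
So a_j = -j^2 - 3j.
Continuing: …, -54, -70, -88, -108, …, a_{15} = -270.
Summing j = 1..15 (15 terms) gives -1600.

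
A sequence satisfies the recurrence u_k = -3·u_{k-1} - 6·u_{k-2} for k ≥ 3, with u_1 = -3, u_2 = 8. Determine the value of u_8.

Applying the relation repeatedly:
u_3 = -6; u_4 = -30; u_5 = 126; u_6 = -198; u_7 = -162; u_8 = 1674.

1674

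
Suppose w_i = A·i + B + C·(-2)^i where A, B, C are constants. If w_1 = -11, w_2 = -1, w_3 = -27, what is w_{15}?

-65571

Plug in i = 1, 2, 3: A + B - 2C = -11; 2A + B + 4C = -1; 3A + B - 8C = -27.
Subtracting the first from the second: A + 6C = 10.
Subtracting the second from the third: A - 12C = -26.
Solving: C = 2, A = -2, then B = -5.
Hence w_{15} = -2·15 + (-5) + 2·(-32768) = -65571.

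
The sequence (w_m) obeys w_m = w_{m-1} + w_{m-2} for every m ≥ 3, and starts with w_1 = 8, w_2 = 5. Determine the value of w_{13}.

Compute successive terms:
w_3 = 13; w_4 = 18; w_5 = 31; …; w_{10} = 338; w_{11} = 547; w_{12} = 885; w_{13} = 1432.

1432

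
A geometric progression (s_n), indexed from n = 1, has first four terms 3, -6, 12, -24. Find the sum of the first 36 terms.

Common ratio r = -2.
s_n = 3·(-2)^(n-1).
S = 3·((-2)^36 - 1)/(-2 - 1) = 3·(68719476736 - 1)/(-3) = -68719476735.

-68719476735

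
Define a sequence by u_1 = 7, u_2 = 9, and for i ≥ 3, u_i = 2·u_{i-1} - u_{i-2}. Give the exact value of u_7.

19

u_3 = 11  u_4 = 13  u_5 = 15  u_6 = 17  u_7 = 19.
(Characteristic roots are 1 and 1.)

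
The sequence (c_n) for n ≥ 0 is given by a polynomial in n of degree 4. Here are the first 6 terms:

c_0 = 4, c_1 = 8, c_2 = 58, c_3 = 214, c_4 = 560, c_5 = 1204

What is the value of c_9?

1st diffs: 4, 50, 156, 346, 644.
2nd diffs: 46, 106, 190, 298.
3rd diffs: 60, 84, 108.
4th diffs: 24, 24 (constant).
Newton forward-difference form: c_n = 4 + 4·C(n,1) + 46·C(n,2) + 60·C(n,3) + 24·C(n,4).
At n = 9: n = 9, so c_9 = 4 + 36 + 1656 + 5040 + 3024 = 9760.

9760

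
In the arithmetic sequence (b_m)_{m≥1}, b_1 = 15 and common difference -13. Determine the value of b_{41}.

-505

b_m = 15 + (m - 1)·(-13).
b_{41} = 15 + 40·(-13) = -505.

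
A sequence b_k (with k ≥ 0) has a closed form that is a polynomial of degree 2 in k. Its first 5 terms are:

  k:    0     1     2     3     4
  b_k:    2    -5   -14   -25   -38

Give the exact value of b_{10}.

1st diffs: -7, -9, -11, -13.
2nd diffs: -2, -2, -2 (constant).
Newton forward-difference form: b_k = 2 + (-7)·C(k,1) + (-2)·C(k,2).
At k = 10: k = 10, so b_{10} = 2 - 70 - 90 = -158.

-158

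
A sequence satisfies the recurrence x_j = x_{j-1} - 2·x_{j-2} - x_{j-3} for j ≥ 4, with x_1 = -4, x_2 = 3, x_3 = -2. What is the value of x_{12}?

x_4 = -4  x_5 = -3  x_6 = 7  x_7 = 17  x_8 = 6  x_9 = -35  x_{10} = -64  x_{11} = 0  x_{12} = 163.

163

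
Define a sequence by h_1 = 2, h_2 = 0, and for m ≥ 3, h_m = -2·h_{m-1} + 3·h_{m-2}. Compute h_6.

Iterate the recurrence:
h_3 = 6, h_4 = -12, h_5 = 42, h_6 = -120.
(Characteristic roots are 1 and -3.)

-120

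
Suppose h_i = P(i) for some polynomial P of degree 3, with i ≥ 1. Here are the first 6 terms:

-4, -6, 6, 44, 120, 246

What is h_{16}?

1st diffs: -2, 12, 38, 76, 126.
2nd diffs: 14, 26, 38, 50.
3rd diffs: 12, 12, 12 (constant).
Newton forward-difference form: h_i = -4 + (-2)·C(i-1,1) + 14·C(i-1,2) + 12·C(i-1,3).
At i = 16: i-1 = 15, so h_{16} = -4 - 30 + 1470 + 5460 = 6896.

6896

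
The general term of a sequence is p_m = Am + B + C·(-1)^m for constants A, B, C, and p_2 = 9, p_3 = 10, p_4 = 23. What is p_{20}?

At m = 2, 3, 4: 2A + B + C = 9; 3A + B - C = 10; 4A + B + C = 23.
Subtracting the first from the second: A - 2C = 1.
Subtracting the second from the third: A + 2C = 13.
Solving: C = 3, A = 7, then B = -8.
So p_m = 7·m + (-8) + 3·(-1)^m; at m=20 this is 135.

135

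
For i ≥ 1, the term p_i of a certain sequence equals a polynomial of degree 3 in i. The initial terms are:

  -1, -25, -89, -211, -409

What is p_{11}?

1st diffs: -24, -64, -122, -198.
2nd diffs: -40, -58, -76.
3rd diffs: -18, -18 (constant).
Newton forward-difference form: p_i = -1 + (-24)·C(i-1,1) + (-40)·C(i-1,2) + (-18)·C(i-1,3).
At i = 11: i-1 = 10, so p_{11} = -1 - 240 - 1800 - 2160 = -4201.

-4201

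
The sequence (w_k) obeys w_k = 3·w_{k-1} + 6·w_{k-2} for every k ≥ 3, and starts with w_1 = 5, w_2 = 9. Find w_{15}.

Applying the relation repeatedly:
w_3 = 57; w_4 = 225; w_5 = 1017; …; w_{12} = 30822849; w_{13} = 134766585; w_{14} = 589236849; w_{15} = 2576310057.

2576310057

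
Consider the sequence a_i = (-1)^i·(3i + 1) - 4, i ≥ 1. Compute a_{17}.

-56

(-1)^17 = -1; 3i + 1 at i=17 is 52; so a_{17} = -56.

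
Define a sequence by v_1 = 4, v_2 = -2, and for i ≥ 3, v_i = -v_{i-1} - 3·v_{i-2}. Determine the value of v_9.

-226

Compute successive terms:
v_3 = -10  v_4 = 16  v_5 = 14  v_6 = -62  v_7 = 20  v_8 = 166  v_9 = -226.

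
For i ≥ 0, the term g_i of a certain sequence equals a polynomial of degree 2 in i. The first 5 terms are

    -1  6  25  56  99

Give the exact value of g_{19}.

2184

1st diffs: 7, 19, 31, 43.
2nd diffs: 12, 12, 12 (constant).
Newton forward-difference form: g_i = -1 + 7·C(i,1) + 12·C(i,2).
At i = 19: i = 19, so g_{19} = -1 + 133 + 2052 = 2184.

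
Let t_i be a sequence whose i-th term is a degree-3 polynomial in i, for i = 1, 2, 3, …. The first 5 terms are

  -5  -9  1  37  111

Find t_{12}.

2701

1st diffs: -4, 10, 36, 74.
2nd diffs: 14, 26, 38.
3rd diffs: 12, 12 (constant).
Newton forward-difference form: t_i = -5 + (-4)·C(i-1,1) + 14·C(i-1,2) + 12·C(i-1,3).
At i = 12: i-1 = 11, so t_{12} = -5 - 44 + 770 + 1980 = 2701.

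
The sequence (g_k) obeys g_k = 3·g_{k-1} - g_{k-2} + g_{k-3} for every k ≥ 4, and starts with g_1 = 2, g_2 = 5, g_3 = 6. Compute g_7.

340

Compute successive terms:
g_4 = 15;  g_5 = 44;  g_6 = 123;  g_7 = 340.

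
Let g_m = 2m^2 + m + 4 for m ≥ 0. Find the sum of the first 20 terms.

5210

Over m = 0..19: Σm = 190, Σm² = 2470.
Total = (2)·2470 + (1)·190 + (4)·20 = 5210.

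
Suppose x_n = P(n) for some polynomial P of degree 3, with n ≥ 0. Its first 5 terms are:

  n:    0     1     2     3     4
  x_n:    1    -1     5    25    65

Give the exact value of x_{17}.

1st diffs: -2, 6, 20, 40.
2nd diffs: 8, 14, 20.
3rd diffs: 6, 6 (constant).
Newton forward-difference form: x_n = 1 + (-2)·C(n,1) + 8·C(n,2) + 6·C(n,3).
At n = 17: n = 17, so x_{17} = 1 - 34 + 1088 + 4080 = 5135.

5135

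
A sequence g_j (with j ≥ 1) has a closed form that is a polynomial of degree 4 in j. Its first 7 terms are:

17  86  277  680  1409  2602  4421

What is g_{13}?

1st diffs: 69, 191, 403, 729, 1193, 1819.
2nd diffs: 122, 212, 326, 464, 626.
3rd diffs: 90, 114, 138, 162.
4th diffs: 24, 24, 24 (constant).
Newton forward-difference form: g_j = 17 + 69·C(j-1,1) + 122·C(j-1,2) + 90·C(j-1,3) + 24·C(j-1,4).
At j = 13: j-1 = 12, so g_{13} = 17 + 828 + 8052 + 19800 + 11880 = 40577.

40577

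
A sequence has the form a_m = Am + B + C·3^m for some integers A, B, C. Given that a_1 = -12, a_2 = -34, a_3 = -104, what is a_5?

The three given values yield: A + B + 3C = -12; 2A + B + 9C = -34; 3A + B + 27C = -104.
Subtracting the first from the second: A + 6C = -22.
Subtracting the second from the third: A + 18C = -70.
Solving: C = -4, A = 2, then B = -2.
Therefore a_5 = 10 + (-2) + (-4)·243 = -964.

-964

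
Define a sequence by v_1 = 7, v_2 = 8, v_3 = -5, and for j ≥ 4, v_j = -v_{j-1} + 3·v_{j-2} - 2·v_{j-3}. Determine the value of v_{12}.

Compute successive terms:
v_4 = 15;  v_5 = -46;  v_6 = 101;  v_7 = -269;  v_8 = 664;  v_9 = -1673;  v_{10} = 4203;  v_{11} = -10550;  v_{12} = 26505.

26505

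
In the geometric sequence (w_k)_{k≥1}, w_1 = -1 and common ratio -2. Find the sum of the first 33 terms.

-2863311531

w_k = (-1)·(-2)^(k-1).
S = (-1)·((-2)^33 - 1)/(-2 - 1) = (-1)·(-8589934592 - 1)/(-3) = -2863311531.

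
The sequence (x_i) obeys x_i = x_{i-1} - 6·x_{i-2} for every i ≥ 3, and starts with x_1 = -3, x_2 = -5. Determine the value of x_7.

-83

Applying the relation repeatedly:
x_3 = 13  x_4 = 43  x_5 = -35  x_6 = -293  x_7 = -83.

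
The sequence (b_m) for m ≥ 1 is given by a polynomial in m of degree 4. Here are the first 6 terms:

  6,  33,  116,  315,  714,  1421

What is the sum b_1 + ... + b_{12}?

62882

1st diffs: 27, 83, 199, 399, 707.
2nd diffs: 56, 116, 200, 308.
3rd diffs: 60, 84, 108.
4th diffs: 24, 24 (constant).
So b_m = m^4 + 3m^2 + 3m - 1.
Continuing: …, 2568, 4311, 6830, 10329, …, b_{12} = 21203.
Summing m = 1..12 (12 terms) gives 62882.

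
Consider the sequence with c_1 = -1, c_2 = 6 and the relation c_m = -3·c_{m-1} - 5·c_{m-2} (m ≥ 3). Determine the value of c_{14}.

-98634

Iterate the recurrence:
c_3 = -13, c_4 = 9, c_5 = 38, …, c_{11} = -5938, c_{12} = -2391, c_{13} = 36863, c_{14} = -98634.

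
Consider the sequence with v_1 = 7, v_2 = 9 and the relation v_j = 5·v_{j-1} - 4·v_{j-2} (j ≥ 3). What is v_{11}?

699057

Compute successive terms:
v_3 = 17, v_4 = 49, v_5 = 177, v_6 = 689, v_7 = 2737, v_8 = 10929, v_9 = 43697, v_{10} = 174769, v_{11} = 699057.
(Characteristic roots are 4 and 1.)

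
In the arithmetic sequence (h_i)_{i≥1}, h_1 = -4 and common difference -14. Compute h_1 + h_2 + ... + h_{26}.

-4654

h_i = -4 + (i - 1)·(-14).
h_{26} = -354; S = 26·(-4 + (-354))/2 = -4654.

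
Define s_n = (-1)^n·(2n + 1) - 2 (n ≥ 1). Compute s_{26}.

51

(-1)^26 = 1; 2n + 1 at n=26 is 53; so s_{26} = 51.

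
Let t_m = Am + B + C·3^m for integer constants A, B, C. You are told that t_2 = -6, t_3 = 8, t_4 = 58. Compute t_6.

At m = 2, 3, 4: 2A + B + 9C = -6; 3A + B + 27C = 8; 4A + B + 81C = 58.
Subtracting the first from the second: A + 18C = 14.
Subtracting the second from the third: A + 54C = 50.
Solving: C = 1, A = -4, then B = -7.
So t_m = -4·m + (-7) + 1·3^m; at m=6 this is 698.

698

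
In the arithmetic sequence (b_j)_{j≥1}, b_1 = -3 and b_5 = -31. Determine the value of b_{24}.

Common difference d = (-31 - (-3)) / (5 - 1) = -7.
b_j = -3 + (j - 1)·(-7).
b_{24} = -3 + 23·(-7) = -164.

-164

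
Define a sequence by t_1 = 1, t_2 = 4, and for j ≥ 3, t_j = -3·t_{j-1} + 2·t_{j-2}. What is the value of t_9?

-21590

t_3 = -10; t_4 = 38; t_5 = -134; t_6 = 478; t_7 = -1702; t_8 = 6062; t_9 = -21590.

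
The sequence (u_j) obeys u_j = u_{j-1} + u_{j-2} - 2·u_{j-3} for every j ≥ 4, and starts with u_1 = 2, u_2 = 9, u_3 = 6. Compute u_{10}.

Step forward from the initial values:
u_4 = 11; u_5 = -1; u_6 = -2; u_7 = -25; u_8 = -25; u_9 = -46; u_{10} = -21.

-21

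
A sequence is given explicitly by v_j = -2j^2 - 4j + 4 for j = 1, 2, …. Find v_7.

v_7 = -2·7^2 - 4·7 + 4 = -122.

-122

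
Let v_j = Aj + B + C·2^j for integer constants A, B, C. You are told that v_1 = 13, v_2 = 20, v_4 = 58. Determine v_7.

397

Write the equations: A + B + 2C = 13; 2A + B + 4C = 20; 4A + B + 16C = 58.
Subtracting the first from the second: A + 2C = 7.
Subtracting the second from the third: 2A + 12C = 38.
Solving: C = 3, A = 1, then B = 6.
So v_j = 1·j + 6 + 3·2^j; at j=7 this is 397.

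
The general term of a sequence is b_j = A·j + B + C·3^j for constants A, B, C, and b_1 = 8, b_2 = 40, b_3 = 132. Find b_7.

10940

Write the equations: A + B + 3C = 8; 2A + B + 9C = 40; 3A + B + 27C = 132.
Subtracting the first from the second: A + 6C = 32.
Subtracting the second from the third: A + 18C = 92.
Solving: C = 5, A = 2, then B = -9.
Hence b_7 = 2·7 + (-9) + 5·2187 = 10940.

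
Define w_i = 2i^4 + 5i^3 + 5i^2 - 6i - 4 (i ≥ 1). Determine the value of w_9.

w_9 = 2·9^4 + 5·9^3 + 5·9^2 - 6·9 - 4 = 17114.

17114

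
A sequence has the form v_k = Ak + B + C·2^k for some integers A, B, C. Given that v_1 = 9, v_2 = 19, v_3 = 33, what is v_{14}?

The three given values yield: A + B + 2C = 9; 2A + B + 4C = 19; 3A + B + 8C = 33.
Subtracting the first from the second: A + 2C = 10.
Subtracting the second from the third: A + 4C = 14.
Solving: C = 2, A = 6, then B = -1.
Therefore v_{14} = 84 + (-1) + 2·16384 = 32851.

32851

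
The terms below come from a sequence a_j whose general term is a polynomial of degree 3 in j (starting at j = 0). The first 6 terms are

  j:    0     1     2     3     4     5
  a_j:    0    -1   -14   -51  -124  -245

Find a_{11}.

1st diffs: -1, -13, -37, -73, -121.
2nd diffs: -12, -24, -36, -48.
3rd diffs: -12, -12, -12 (constant).
Newton forward-difference form: a_j = (-1)·C(j,1) + (-12)·C(j,2) + (-12)·C(j,3).
At j = 11: j = 11, so a_{11} = -11 - 660 - 1980 = -2651.

-2651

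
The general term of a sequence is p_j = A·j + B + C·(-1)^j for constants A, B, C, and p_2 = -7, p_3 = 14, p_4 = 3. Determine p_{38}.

173

The three given values yield: 2A + B + C = -7; 3A + B - C = 14; 4A + B + C = 3.
Subtracting the first from the second: A - 2C = 21.
Subtracting the second from the third: A + 2C = -11.
Solving: C = -8, A = 5, then B = -9.
So p_j = 5·j + (-9) + (-8)·(-1)^j; at j=38 this is 173.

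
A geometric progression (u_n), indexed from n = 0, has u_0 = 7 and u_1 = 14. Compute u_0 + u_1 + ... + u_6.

Common ratio r = 2.
u_n = 7·2^(n-0).
S = 7·(2^7 - 1)/(2 - 1) = 7·(128 - 1)/(1) = 889.

889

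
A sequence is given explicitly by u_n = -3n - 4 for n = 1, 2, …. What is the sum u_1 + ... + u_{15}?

-420

Over n = 1..15: Σn = 120.
Total = (-3)·120 + (-4)·15 = -420.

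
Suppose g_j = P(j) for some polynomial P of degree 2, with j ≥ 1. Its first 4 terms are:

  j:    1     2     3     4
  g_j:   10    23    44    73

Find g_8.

1st diffs: 13, 21, 29.
2nd diffs: 8, 8 (constant).
Newton forward-difference form: g_j = 10 + 13·C(j-1,1) + 8·C(j-1,2).
At j = 8: j-1 = 7, so g_8 = 10 + 91 + 168 = 269.

269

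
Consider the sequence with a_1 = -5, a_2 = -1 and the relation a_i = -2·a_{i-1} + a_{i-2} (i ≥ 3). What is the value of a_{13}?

Compute successive terms:
a_3 = -3; a_4 = 5; a_5 = -13; …; a_{10} = 1055; a_{11} = -2547; a_{12} = 6149; a_{13} = -14845.

-14845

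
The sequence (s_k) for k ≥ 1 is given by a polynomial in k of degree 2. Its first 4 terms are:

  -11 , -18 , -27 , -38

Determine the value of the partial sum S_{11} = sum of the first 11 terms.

1st diffs: -7, -9, -11.
2nd diffs: -2, -2 (constant).
So s_k = -k^2 - 4k - 6.
Continuing: …, -51, -66, -83, -102, …, s_{11} = -171.
Summing k = 1..11 (11 terms) gives -836.

-836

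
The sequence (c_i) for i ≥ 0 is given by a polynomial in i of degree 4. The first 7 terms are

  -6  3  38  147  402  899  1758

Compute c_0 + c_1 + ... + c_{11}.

49010

1st diffs: 9, 35, 109, 255, 497, 859.
2nd diffs: 26, 74, 146, 242, 362.
3rd diffs: 48, 72, 96, 120.
4th diffs: 24, 24, 24 (constant).
Newton forward-difference form: c_i = -6 + 9·C(i,1) + 26·C(i,2) + 48·C(i,3) + 24·C(i,4).
Continuing: …, 3123, 5162, 8067, 12054, …, c_{11} = 17363.
Summing i = 0..11 (12 terms) gives 49010.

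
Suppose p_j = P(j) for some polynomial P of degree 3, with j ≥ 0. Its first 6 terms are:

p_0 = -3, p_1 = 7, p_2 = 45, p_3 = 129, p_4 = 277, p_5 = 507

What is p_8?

1869

1st diffs: 10, 38, 84, 148, 230.
2nd diffs: 28, 46, 64, 82.
3rd diffs: 18, 18, 18 (constant).
So p_j = 3j^3 + 5j^2 + 2j - 3.
Evaluating at j = 8 gives p_8 = 1869.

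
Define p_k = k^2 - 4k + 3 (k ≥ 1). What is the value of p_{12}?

p_{12} = 1·12^2 - 4·12 + 3 = 99.

99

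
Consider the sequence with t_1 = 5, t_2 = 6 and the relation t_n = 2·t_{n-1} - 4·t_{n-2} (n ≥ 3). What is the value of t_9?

-512

t_3 = -8; t_4 = -40; t_5 = -48; t_6 = 64; t_7 = 320; t_8 = 384; t_9 = -512.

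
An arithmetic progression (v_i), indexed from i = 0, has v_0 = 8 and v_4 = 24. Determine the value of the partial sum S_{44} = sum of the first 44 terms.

4136

Common difference d = (24 - 8) / (4 - 0) = 4.
v_i = 8 + (i - 0)·4.
v_{43} = 180; S = 44·(8 + 180)/2 = 4136.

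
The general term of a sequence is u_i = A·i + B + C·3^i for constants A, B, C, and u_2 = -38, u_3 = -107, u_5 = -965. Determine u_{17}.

Write the equations: 2A + B + 9C = -38; 3A + B + 27C = -107; 5A + B + 243C = -965.
Subtracting the first from the second: A + 18C = -69.
Subtracting the second from the third: 2A + 216C = -858.
Solving: C = -4, A = 3, then B = -8.
Therefore u_{17} = 51 + (-8) + (-4)·129140163 = -516560609.

-516560609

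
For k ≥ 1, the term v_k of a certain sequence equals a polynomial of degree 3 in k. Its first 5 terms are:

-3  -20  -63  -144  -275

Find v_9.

-1539

1st diffs: -17, -43, -81, -131.
2nd diffs: -26, -38, -50.
3rd diffs: -12, -12 (constant).
Newton forward-difference form: v_k = -3 + (-17)·C(k-1,1) + (-26)·C(k-1,2) + (-12)·C(k-1,3).
At k = 9: k-1 = 8, so v_9 = -3 - 136 - 728 - 672 = -1539.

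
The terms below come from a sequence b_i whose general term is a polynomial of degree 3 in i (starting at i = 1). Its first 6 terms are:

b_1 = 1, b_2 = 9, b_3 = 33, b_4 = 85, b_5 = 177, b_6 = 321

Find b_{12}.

1st diffs: 8, 24, 52, 92, 144.
2nd diffs: 16, 28, 40, 52.
3rd diffs: 12, 12, 12 (constant).
Newton forward-difference form: b_i = 1 + 8·C(i-1,1) + 16·C(i-1,2) + 12·C(i-1,3).
At i = 12: i-1 = 11, so b_{12} = 1 + 88 + 880 + 1980 = 2949.

2949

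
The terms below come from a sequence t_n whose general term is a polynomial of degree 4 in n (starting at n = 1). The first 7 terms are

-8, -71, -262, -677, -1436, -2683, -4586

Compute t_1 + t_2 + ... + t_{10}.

-44483

1st diffs: -63, -191, -415, -759, -1247, -1903.
2nd diffs: -128, -224, -344, -488, -656.
3rd diffs: -96, -120, -144, -168.
4th diffs: -24, -24, -24 (constant).
Newton forward-difference form: t_n = -8 + (-63)·C(n-1,1) + (-128)·C(n-1,2) + (-96)·C(n-1,3) + (-24)·C(n-1,4).
Continuing: -7337, -11152, -16271.
Summing n = 1..10 (10 terms) gives -44483.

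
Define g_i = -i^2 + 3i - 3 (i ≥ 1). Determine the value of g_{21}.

-381

g_{21} = -1·21^2 + 3·21 - 3 = -381.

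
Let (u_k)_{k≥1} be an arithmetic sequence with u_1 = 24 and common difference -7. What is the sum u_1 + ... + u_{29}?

u_k = 24 + (k - 1)·(-7).
u_{29} = -172; S = 29·(24 + (-172))/2 = -2146.

-2146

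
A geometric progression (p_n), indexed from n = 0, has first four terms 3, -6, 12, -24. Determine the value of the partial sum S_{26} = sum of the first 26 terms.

-67108863

Common ratio r = -2.
p_n = 3·(-2)^(n-0).
S = 3·((-2)^26 - 1)/(-2 - 1) = 3·(67108864 - 1)/(-3) = -67108863.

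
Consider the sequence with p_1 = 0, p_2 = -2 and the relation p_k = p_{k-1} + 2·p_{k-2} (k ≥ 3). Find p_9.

-170

Compute successive terms:
p_3 = -2  p_4 = -6  p_5 = -10  p_6 = -22  p_7 = -42  p_8 = -86  p_9 = -170.
(Characteristic roots are 2 and -1.)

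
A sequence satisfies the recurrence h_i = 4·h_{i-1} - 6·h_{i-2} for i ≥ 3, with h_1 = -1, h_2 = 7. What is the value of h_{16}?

Step forward from the initial values:
h_3 = 34; h_4 = 94; h_5 = 172; …; h_{13} = 243904; h_{14} = 736192; h_{15} = 1481344; h_{16} = 1508224.

1508224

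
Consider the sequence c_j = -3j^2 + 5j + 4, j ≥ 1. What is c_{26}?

-1894

c_{26} = -3·26^2 + 5·26 + 4 = -1894.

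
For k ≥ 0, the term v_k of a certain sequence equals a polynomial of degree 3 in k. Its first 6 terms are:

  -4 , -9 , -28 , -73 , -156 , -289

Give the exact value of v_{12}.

-3628

1st diffs: -5, -19, -45, -83, -133.
2nd diffs: -14, -26, -38, -50.
3rd diffs: -12, -12, -12 (constant).
Newton forward-difference form: v_k = -4 + (-5)·C(k,1) + (-14)·C(k,2) + (-12)·C(k,3).
At k = 12: k = 12, so v_{12} = -4 - 60 - 924 - 2640 = -3628.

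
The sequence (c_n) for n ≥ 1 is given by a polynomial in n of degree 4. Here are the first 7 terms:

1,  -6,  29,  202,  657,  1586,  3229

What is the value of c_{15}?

86717

1st diffs: -7, 35, 173, 455, 929, 1643.
2nd diffs: 42, 138, 282, 474, 714.
3rd diffs: 96, 144, 192, 240.
4th diffs: 48, 48, 48 (constant).
So c_n = 2n^4 - 4n^3 - 5n^2 + 6n + 2.
Evaluating at n = 15 gives c_{15} = 86717.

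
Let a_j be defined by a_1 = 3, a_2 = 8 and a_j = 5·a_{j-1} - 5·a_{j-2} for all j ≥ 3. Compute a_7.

Iterate the recurrence:
a_3 = 25; a_4 = 85; a_5 = 300; a_6 = 1075; a_7 = 3875.

3875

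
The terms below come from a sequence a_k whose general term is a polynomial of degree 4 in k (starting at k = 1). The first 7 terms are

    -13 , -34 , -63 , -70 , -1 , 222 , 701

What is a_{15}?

33909

1st diffs: -21, -29, -7, 69, 223, 479.
2nd diffs: -8, 22, 76, 154, 256.
3rd diffs: 30, 54, 78, 102.
4th diffs: 24, 24, 24 (constant).
Newton forward-difference form: a_k = -13 + (-21)·C(k-1,1) + (-8)·C(k-1,2) + 30·C(k-1,3) + 24·C(k-1,4).
At k = 15: k-1 = 14, so a_{15} = -13 - 294 - 728 + 10920 + 24024 = 33909.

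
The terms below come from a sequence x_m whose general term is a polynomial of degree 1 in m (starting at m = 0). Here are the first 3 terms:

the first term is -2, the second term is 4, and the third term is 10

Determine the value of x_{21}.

1st diffs: 6, 6 (constant).
So x_m = 6m - 2.
Evaluating at m = 21 gives x_{21} = 124.

124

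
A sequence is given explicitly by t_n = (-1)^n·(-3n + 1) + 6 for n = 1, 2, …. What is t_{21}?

68

(-1)^21 = -1; -3n + 1 at n=21 is -62; so t_{21} = 68.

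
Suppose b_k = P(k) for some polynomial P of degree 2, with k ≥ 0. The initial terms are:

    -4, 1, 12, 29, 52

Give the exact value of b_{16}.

796

1st diffs: 5, 11, 17, 23.
2nd diffs: 6, 6, 6 (constant).
Newton forward-difference form: b_k = -4 + 5·C(k,1) + 6·C(k,2).
At k = 16: k = 16, so b_{16} = -4 + 80 + 720 = 796.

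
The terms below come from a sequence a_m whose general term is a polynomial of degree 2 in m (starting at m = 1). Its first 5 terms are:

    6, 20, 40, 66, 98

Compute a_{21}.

1st diffs: 14, 20, 26, 32.
2nd diffs: 6, 6, 6 (constant).
So a_m = 3m^2 + 5m - 2.
Evaluating at m = 21 gives a_{21} = 1426.

1426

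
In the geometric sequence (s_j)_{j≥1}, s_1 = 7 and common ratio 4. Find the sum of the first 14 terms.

s_j = 7·4^(j-1).
S = 7·(4^14 - 1)/(4 - 1) = 7·(268435456 - 1)/(3) = 626349395.

626349395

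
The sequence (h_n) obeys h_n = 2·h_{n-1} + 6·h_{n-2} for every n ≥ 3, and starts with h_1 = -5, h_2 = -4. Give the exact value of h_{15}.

-169367168

Iterate the recurrence:
h_3 = -38, h_4 = -100, h_5 = -428, …, h_{12} = -3494464, h_{13} = -12743360, h_{14} = -46453504, h_{15} = -169367168.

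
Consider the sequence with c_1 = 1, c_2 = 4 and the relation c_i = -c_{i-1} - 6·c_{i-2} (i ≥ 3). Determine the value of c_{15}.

Compute successive terms:
c_3 = -10, c_4 = -14, c_5 = 74, …, c_{12} = 37450, c_{13} = 18266, c_{14} = -242966, c_{15} = 133370.

133370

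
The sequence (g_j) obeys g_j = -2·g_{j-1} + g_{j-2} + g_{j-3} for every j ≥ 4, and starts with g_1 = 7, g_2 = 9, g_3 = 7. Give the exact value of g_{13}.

5337

Iterate the recurrence:
g_4 = 2  g_5 = 12  g_6 = -15  g_7 = 44  g_8 = -91  g_9 = 211  g_{10} = -469  g_{11} = 1058  g_{12} = -2374  g_{13} = 5337.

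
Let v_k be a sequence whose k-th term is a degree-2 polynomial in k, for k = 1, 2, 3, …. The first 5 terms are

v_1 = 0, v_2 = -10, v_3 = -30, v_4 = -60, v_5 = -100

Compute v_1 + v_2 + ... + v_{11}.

1st diffs: -10, -20, -30, -40.
2nd diffs: -10, -10, -10 (constant).
Newton forward-difference form: v_k = (-10)·C(k-1,1) + (-10)·C(k-1,2).
Continuing: …, -150, -210, -280, -360, …, v_{11} = -550.
Summing k = 1..11 (11 terms) gives -2200.

-2200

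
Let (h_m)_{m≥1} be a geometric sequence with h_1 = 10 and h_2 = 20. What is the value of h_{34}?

Common ratio r = 2.
h_m = 10·2^(m-1).
h_{34} = 10·2^33 = 85899345920.

85899345920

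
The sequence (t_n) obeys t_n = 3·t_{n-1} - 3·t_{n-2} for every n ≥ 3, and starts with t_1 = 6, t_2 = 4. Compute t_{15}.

-4374

Step forward from the initial values:
t_3 = -6, t_4 = -30, t_5 = -72, …, t_{12} = 3402, t_{13} = 4374, t_{14} = 2916, t_{15} = -4374.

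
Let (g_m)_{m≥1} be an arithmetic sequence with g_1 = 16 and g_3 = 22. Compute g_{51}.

166

Common difference d = (22 - 16) / (3 - 1) = 3.
g_m = 16 + (m - 1)·3.
g_{51} = 16 + 50·3 = 166.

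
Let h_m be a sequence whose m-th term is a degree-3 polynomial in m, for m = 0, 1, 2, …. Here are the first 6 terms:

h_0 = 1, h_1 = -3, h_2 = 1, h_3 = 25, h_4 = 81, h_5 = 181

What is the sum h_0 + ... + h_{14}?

19615

1st diffs: -4, 4, 24, 56, 100.
2nd diffs: 8, 20, 32, 44.
3rd diffs: 12, 12, 12 (constant).
So h_m = 2m^3 - 2m^2 - 4m + 1.
Continuing: …, 337, 561, 865, 1261, …, h_{14} = 5041.
Summing m = 0..14 (15 terms) gives 19615.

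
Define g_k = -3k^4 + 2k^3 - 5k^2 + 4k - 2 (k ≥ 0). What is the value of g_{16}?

g_{16} = -3·16^4 + 2·16^3 - 5·16^2 + 4·16 - 2 = -189634.

-189634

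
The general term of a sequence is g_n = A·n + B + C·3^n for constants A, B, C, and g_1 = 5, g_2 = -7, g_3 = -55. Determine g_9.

-58987

Plug in n = 1, 2, 3: A + B + 3C = 5; 2A + B + 9C = -7; 3A + B + 27C = -55.
Subtracting the first from the second: A + 6C = -12.
Subtracting the second from the third: A + 18C = -48.
Solving: C = -3, A = 6, then B = 8.
Therefore g_9 = 54 + 8 + (-3)·19683 = -58987.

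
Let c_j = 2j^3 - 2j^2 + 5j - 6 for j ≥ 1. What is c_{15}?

6369

c_{15} = 2·15^3 - 2·15^2 + 5·15 - 6 = 6369.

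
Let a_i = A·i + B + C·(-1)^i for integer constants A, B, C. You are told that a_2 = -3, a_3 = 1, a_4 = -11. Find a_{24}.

-91

At i = 2, 3, 4: 2A + B + C = -3; 3A + B - C = 1; 4A + B + C = -11.
Subtracting the first from the second: A - 2C = 4.
Subtracting the second from the third: A + 2C = -12.
Solving: C = -4, A = -4, then B = 9.
Hence a_{24} = -4·24 + 9 + (-4)·1 = -91.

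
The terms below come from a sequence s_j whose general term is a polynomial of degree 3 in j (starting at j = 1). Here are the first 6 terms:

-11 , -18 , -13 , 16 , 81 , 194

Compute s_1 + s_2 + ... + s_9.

2169

1st diffs: -7, 5, 29, 65, 113.
2nd diffs: 12, 24, 36, 48.
3rd diffs: 12, 12, 12 (constant).
Newton forward-difference form: s_j = -11 + (-7)·C(j-1,1) + 12·C(j-1,2) + 12·C(j-1,3).
Continuing: 367, 612, 941.
Summing j = 1..9 (9 terms) gives 2169.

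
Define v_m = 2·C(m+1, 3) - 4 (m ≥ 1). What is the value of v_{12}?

C(13, 3) = 286, so v_{12} = 568.

568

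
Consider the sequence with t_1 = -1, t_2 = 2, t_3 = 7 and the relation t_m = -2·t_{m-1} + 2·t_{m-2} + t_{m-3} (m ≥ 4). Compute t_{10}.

Step forward from the initial values:
t_4 = -11;  t_5 = 38;  t_6 = -91;  t_7 = 247;  t_8 = -638;  t_9 = 1679;  t_{10} = -4387.

-4387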